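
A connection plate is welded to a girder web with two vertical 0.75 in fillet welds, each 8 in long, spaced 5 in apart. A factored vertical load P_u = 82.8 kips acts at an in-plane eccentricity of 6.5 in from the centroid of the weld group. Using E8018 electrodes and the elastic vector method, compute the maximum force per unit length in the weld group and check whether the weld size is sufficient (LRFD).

E80XX → F_EXX = 80 ksi.
Total weld length L_w = 16 in. Treat welds as unit-width lines.
Polar moment about centroid: J = 2[d³/12 + d(b/2)²] = 2[8³/12 + 8×2.5²] = 185.3 in³.
Direct shear f_v = P/L_w = 82.8 / 16 = 5.175 kip/in (vertical).
Torsion M = P·e = 82.8 × 6.5 = 538.2 kip·in.
Critical point at (x, y) = (2.5, 4) from centroid. f_tx = M·y/J = 11.62 kip/in; f_ty = M·x/J = 7.26 kip/in.
Resultant f_max = √[f_tx² + (f_v + f_ty)²] = √[11.62² + (5.175 + 7.26)²] = 17.02 kip/in.
Capacity per unit length: φr_n = 0.75 × 0.6 × 80 × (0.707 × 0.75) = 19.09 kip/in.
17.02 ≤ 19.09 → adequate.

f_max ≈ 17 kip/in; adequate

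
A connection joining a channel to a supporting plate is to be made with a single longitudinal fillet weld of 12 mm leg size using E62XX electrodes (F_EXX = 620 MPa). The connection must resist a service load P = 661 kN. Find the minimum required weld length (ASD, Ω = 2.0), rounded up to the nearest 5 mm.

Throat t_e = 0.707 × 12 = 8.484 mm.
r_n/Ω = (0.6 × 620 × 8.484) / 2.0 = 1578 N/mm = 1.578 kN/mm.
L_req = P / (r_n/Ω) = 661 / 1.578 = 418.9 mm total.
Round up → use L = 420 mm.

L = 420 mm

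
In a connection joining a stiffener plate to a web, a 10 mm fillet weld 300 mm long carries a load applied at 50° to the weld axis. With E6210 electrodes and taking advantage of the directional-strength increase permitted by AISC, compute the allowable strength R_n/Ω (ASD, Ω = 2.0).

E62XX → F_EXX = 620 MPa.
t_e = 0.707 × 10 = 7.07 mm; A_we = 7.07 × 300 = 2121 mm².
Directional factor: 1.0 + 0.5 sin^1.5(50°) = 1.335.
F_nw = 0.6 × 620 × 1.335 = 496.7 MPa.
R_n/Ω = (496.7 × 2121) / 2.0 × 10⁻³ = 526.8 kN.

R_n/Ω ≈ 527 kN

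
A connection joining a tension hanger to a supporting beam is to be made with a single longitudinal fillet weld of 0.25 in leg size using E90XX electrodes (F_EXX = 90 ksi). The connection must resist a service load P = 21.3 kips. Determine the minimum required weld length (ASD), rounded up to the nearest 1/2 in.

Throat t_e = 0.707 × 0.25 = 0.1767 in.
r_n/Ω = (0.6 × 90 × 0.1767) / 2.0 = 4.772 kip/in.
L_req = P / (r_n/Ω) = 21.3 / 4.772 = 4.463 in total.
Round up → use L = 4.5 in.

L = 4.5 in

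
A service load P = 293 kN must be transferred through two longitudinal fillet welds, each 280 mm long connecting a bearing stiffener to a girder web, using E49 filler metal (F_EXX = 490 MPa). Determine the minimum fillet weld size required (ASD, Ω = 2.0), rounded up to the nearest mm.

Total weld length L = 560 mm.
Required throat t_e = P × Ω / (0.6 F_EXX × L) = 293 × 2.0 / (0.6 × 490 × 560 × 10⁻³) = 3.559 mm.
Required leg w = t_e / 0.707 = 5.034 mm → use 6 mm.

w = 6 mm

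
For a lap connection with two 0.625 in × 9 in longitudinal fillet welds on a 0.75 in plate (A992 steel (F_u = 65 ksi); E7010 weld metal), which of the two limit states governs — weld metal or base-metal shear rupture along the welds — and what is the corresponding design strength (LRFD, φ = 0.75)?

E70XX → F_EXX = 70 ksi.
t_e = 0.707 × 0.625 = 0.4419 in; L = 18 in.
Weld metal: φR_n = 0.75 × 0.6 × 70 × 0.4419 × 18 = 250.5 kip.
Base metal (shear rupture): φR_n = 0.75 × 0.6 × 65 × 0.75 × 18 = 394.9 kip.
Governing: weld metal.

φR_n ≈ 251 kip (weld metal governs)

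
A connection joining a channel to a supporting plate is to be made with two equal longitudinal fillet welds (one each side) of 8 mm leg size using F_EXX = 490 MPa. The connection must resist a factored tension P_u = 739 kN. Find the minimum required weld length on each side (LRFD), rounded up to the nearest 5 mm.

Throat t_e = 0.707 × 8 = 5.656 mm.
φr_n = 0.75 × 0.6 × 490 × 5.656 × 10⁻³ = 1.247 kN/mm.
L_req = P_u / φr_n = 739 / 1.247 = 592.6 mm total.
Per side: 592.6 / 2 = 296.3 mm.
Round up → use L = 300 mm on each side.

L = 300 mm on each side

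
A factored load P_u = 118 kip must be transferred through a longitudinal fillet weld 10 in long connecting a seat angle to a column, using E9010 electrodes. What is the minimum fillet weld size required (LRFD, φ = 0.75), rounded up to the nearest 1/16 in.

E90XX → F_EXX = 90 ksi.
Total weld length L = 10 in.
Required throat t_e = P_u / (φ × 0.6 F_EXX × L) = 118 / (0.75 × 0.6 × 90 × 10) = 0.2914 in.
Required leg w = t_e / 0.707 = 0.4121 in → use 7/16 in.

w = 7/16 in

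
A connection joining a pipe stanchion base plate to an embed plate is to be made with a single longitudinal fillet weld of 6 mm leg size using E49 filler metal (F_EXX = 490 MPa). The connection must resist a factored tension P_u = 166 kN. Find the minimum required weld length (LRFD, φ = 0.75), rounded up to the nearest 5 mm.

L = 180 mm

Throat t_e = 0.707 × 6 = 4.242 mm.
φr_n = 0.75 × 0.6 × 490 × 4.242 × 10⁻³ = 0.9354 kN/mm.
L_req = P_u / φr_n = 166 / 0.9354 = 177.5 mm total.
Round up → use L = 180 mm.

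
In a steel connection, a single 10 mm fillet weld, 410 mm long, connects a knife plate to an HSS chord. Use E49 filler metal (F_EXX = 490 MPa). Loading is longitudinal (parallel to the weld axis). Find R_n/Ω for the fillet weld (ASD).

Effective throat t_e = 0.707 × 10 = 7.07 mm.
Total length L = 410 mm; A_we = 7.07 × 410 = 2899 mm².
F_nw = 0.6 F_EXX = 0.6 × 490 = 294 MPa.
R_n = 294 × 2899 × 10⁻³ = 852.2 kN; R_n/Ω = 852.2/2.0 = 426.1 kN.

R_n/Ω ≈ 426 kN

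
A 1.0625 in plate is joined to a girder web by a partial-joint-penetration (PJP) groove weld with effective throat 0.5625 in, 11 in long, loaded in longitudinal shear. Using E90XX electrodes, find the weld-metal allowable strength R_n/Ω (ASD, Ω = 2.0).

E90XX → F_EXX = 90 ksi.
Effective throat (given) t_e = 0.5625 in.
A_we = 0.5625 × 11 = 6.188 in².
F_nw = 0.6 F_EXX = 54 ksi.
R_n/Ω = (54 × 6.188) / 2.0 = 167.1 kip.

R_n/Ω ≈ 167 kip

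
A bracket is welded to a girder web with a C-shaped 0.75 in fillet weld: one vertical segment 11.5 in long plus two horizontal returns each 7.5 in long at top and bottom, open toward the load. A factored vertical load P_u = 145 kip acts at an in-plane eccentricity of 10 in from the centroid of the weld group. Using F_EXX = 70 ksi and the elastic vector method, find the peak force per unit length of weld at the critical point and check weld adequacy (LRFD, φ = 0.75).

Total weld length L_w = 26.5 in. Treat welds as unit-width lines.
Centroid: x̄ = 2×7.5×3.75 / 26.5 = 2.123 in from the vertical weld.
Polar moment about centroid: J = I_x + I_y = [11.5³/12 + 2×7.5×5.75²] + [11.5×2.123² + 2(7.5³/12 + 7.5×1.627²)] = 784.5 in³.
Direct shear f_v = P/L_w = 145 / 26.5 = 5.472 kip/in (vertical).
Torsion M = P·e = 145 × 10 = 1450 kip·in.
Critical point at (x, y) = (5.377, 5.75) from centroid. f_tx = M·y/J = 10.63 kip/in; f_ty = M·x/J = 9.939 kip/in.
Resultant f_max = √[f_tx² + (f_v + f_ty)²] = √[10.63² + (5.472 + 9.939)²] = 18.72 kip/in.
Capacity per unit length: φr_n = 0.75 × 0.6 × 70 × (0.707 × 0.75) = 16.7 kip/in.
18.72 > 16.7 → NOT adequate.

f_max ≈ 18.7 kip/in; NOT adequate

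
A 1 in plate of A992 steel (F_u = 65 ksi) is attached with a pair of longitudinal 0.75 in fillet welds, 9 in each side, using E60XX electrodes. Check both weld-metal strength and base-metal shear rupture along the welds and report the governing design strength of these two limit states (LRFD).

φR_n ≈ 258 kips (weld metal governs)

E60XX → F_EXX = 60 ksi.
t_e = 0.707 × 0.75 = 0.5302 in; L = 18 in.
Weld metal: φR_n = 0.75 × 0.6 × 60 × 0.5302 × 18 = 257.7 kips.
Base metal (shear rupture): φR_n = 0.75 × 0.6 × 65 × 1 × 18 = 526.5 kips.
Governing: weld metal.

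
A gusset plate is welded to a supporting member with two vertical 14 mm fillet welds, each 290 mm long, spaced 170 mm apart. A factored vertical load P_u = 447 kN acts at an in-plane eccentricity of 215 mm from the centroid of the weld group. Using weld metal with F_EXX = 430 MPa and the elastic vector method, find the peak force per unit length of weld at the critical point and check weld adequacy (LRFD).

f_max ≈ 2440 N/mm; NOT adequate

Total weld length L_w = 580 mm. Treat welds as unit-width lines.
Polar moment about centroid: J = 2[d³/12 + d(b/2)²] = 2[290³/12 + 290×85²] = 8255000 mm³.
Direct shear f_v = P/L_w = 447×10³ / 580 = 770.7 N/mm (vertical).
Torsion M = P·e = 447×10³ × 215 = 96105000 N·mm.
Critical point at (x, y) = (85, 145) from centroid. f_tx = M·y/J = 1688 N/mm; f_ty = M·x/J = 989.5 N/mm.
Resultant f_max = √[f_tx² + (f_v + f_ty)²] = √[1688² + (770.7 + 989.5)²] = 2439 N/mm.
Capacity per unit length: φr_n = 0.75 × 0.6 × 430 × (0.707 × 14) = 1915 N/mm.
2439 > 1915 → NOT adequate.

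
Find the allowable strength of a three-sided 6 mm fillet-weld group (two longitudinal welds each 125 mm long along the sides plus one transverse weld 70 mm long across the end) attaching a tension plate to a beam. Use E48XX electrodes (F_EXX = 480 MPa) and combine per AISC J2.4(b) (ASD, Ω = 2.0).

t_e = 0.707 × 6 = 4.242 mm.
R_nwl = 0.6 × 480 × 4.242 × 250 × 10⁻³ = 305.4 kN (longitudinal, 2 welds).
R_nwt = 0.6 × 480 × 4.242 × 70 × 10⁻³ = 85.52 kN (transverse, base value).
(i) R_nwl + R_nwt = 390.9 kN; (ii) 0.85 R_nwl + 1.5 R_nwt = 387.9 kN.
R_n = max = 390.9 kN [governs: (i)]; R_n/Ω = 195.5 kN.

R_n/Ω ≈ 195 kN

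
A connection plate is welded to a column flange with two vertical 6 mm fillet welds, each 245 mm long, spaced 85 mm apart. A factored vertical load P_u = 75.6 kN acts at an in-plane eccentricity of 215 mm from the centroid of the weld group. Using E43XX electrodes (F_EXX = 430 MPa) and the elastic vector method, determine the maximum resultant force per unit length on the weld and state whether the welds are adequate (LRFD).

Total weld length L_w = 490 mm. Treat welds as unit-width lines.
Polar moment about centroid: J = 2[d³/12 + d(b/2)²] = 2[245³/12 + 245×42.5²] = 3336000 mm³.
Direct shear f_v = P/L_w = 75.6×10³ / 490 = 154.3 N/mm (vertical).
Torsion M = P·e = 75.6×10³ × 215 = 16254000 N·mm.
Critical point at (x, y) = (42.5, 122.5) from centroid. f_tx = M·y/J = 596.8 N/mm; f_ty = M·x/J = 207.1 N/mm.
Resultant f_max = √[f_tx² + (f_v + f_ty)²] = √[596.8² + (154.3 + 207.1)²] = 697.7 N/mm.
Capacity per unit length: φr_n = 0.75 × 0.6 × 430 × (0.707 × 6) = 820.8 N/mm.
697.7 ≤ 820.8 → adequate.

f_max ≈ 698 N/mm; adequate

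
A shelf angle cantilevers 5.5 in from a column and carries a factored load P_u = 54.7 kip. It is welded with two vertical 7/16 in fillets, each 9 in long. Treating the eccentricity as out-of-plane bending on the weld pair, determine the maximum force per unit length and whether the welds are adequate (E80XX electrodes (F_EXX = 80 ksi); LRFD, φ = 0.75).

f_max ≈ 11.5 kip/in; NOT adequate

L_w = 2 × 9 = 18 in; section modulus (unit throat) S = 2 × L²/6 = 27 in².
Direct shear f_v = P/L_w = 54.7/18 = 3.039 kip/in.
Moment M = P × e = 54.7 × 5.5 = 300.85 kip·in; bending f_b = M/S = 11.14 kip/in.
f_max = √(f_v² + f_b²) = √(3.039² + 11.14²) = 11.55 kip/in.
φr_n = 0.75 × 0.6 × 80 × (0.707 × 0.4375) = 11.14 kip/in → NOT adequate.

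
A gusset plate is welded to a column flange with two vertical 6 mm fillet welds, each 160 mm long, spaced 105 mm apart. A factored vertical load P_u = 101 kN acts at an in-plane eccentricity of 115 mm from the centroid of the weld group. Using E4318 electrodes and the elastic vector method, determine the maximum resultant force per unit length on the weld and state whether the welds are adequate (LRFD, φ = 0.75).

f_max ≈ 922 N/mm; NOT adequate

E43XX → F_EXX = 430 MPa.
Total weld length L_w = 320 mm. Treat welds as unit-width lines.
Polar moment about centroid: J = 2[d³/12 + d(b/2)²] = 2[160³/12 + 160×52.5²] = 1565000 mm³.
Direct shear f_v = P/L_w = 101×10³ / 320 = 315.6 N/mm (vertical).
Torsion M = P·e = 101×10³ × 115 = 11615000 N·mm.
Critical point at (x, y) = (52.5, 80) from centroid. f_tx = M·y/J = 593.9 N/mm; f_ty = M·x/J = 389.7 N/mm.
Resultant f_max = √[f_tx² + (f_v + f_ty)²] = √[593.9² + (315.6 + 389.7)²] = 922.1 N/mm.
Capacity per unit length: φr_n = 0.75 × 0.6 × 430 × (0.707 × 6) = 820.8 N/mm.
922.1 > 820.8 → NOT adequate.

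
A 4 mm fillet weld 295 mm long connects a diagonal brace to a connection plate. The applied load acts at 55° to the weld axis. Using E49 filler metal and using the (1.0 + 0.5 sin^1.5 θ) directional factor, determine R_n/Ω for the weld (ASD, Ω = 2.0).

E49XX → F_EXX = 490 MPa.
t_e = 0.707 × 4 = 2.828 mm; A_we = 2.828 × 295 = 834.3 mm².
Directional factor: 1.0 + 0.5 sin^1.5(55°) = 1.371.
F_nw = 0.6 × 490 × 1.371 = 403 MPa.
R_n/Ω = (403 × 834.3) / 2.0 × 10⁻³ = 168.1 kN.

R_n/Ω ≈ 168 kN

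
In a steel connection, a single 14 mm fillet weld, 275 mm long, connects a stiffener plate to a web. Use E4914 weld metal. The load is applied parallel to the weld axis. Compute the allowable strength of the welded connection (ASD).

R_n/Ω ≈ 400 kN

E49XX → F_EXX = 490 MPa.
Effective throat t_e = 0.707 × 14 = 9.898 mm.
Total length L = 275 mm; A_we = 9.898 × 275 = 2722 mm².
F_nw = 0.6 F_EXX = 0.6 × 490 = 294 MPa.
R_n = 294 × 2722 × 10⁻³ = 800.3 kN; R_n/Ω = 800.3/2.0 = 400.1 kN.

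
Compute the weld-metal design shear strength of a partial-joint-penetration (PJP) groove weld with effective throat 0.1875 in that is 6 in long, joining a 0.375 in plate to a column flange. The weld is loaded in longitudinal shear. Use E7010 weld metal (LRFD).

φR_n ≈ 35.4 kips

E70XX → F_EXX = 70 ksi.
Effective throat (given) t_e = 0.1875 in.
A_we = 0.1875 × 6 = 1.125 in².
F_nw = 0.6 F_EXX = 42 ksi.
φR_n = 0.75 × 42 × 1.125 = 35.44 kips.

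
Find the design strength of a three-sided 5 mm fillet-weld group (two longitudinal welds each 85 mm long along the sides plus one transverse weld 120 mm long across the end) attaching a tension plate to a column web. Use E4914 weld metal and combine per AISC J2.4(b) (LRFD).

φR_n ≈ 253 kN

E49XX → F_EXX = 490 MPa.
t_e = 0.707 × 5 = 3.535 mm.
R_nwl = 0.6 × 490 × 3.535 × 170 × 10⁻³ = 176.7 kN (longitudinal, 2 welds).
R_nwt = 0.6 × 490 × 3.535 × 120 × 10⁻³ = 124.7 kN (transverse, base value).
(i) R_nwl + R_nwt = 301.4 kN; (ii) 0.85 R_nwl + 1.5 R_nwt = 337.2 kN.
R_n = max = 337.2 kN [governs: (ii)]; φR_n = 252.9 kN.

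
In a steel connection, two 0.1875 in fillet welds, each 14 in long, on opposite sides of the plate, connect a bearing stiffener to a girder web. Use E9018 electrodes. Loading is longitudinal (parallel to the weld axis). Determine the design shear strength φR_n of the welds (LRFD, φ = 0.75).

E90XX → F_EXX = 90 ksi.
Effective throat t_e = 0.707 × 0.1875 = 0.1326 in.
Total length L = 28 in; A_we = 0.1326 × 28 = 3.712 in².
F_nw = 0.6 F_EXX = 0.6 × 90 = 54 ksi.
φR_n = 0.75 × 54 × 3.712 = 150.3 kip.

φR_n ≈ 150 kip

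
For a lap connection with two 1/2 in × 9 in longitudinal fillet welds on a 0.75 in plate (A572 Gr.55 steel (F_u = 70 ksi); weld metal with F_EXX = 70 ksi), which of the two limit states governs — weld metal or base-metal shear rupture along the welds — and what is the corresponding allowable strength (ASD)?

R_n/Ω ≈ 134 kip (weld metal governs)

t_e = 0.707 × 0.5 = 0.3535 in; L = 18 in.
Weld metal: R_n/Ω = (1/2.0) × 0.6 × 70 × 0.3535 × 18 = 133.6 kip.
Base metal (shear rupture): R_n/Ω = (1/2.0) × 0.6 × 70 × 0.75 × 18 = 283.5 kip.
Governing: weld metal.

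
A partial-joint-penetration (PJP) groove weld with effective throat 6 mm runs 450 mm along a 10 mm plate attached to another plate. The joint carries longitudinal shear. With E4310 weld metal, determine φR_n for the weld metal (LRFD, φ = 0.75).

E43XX → F_EXX = 430 MPa.
Effective throat (given) t_e = 6 mm.
A_we = 6 × 450 = 2700 mm².
F_nw = 0.6 F_EXX = 258 MPa.
φR_n = 0.75 × 258 × 2700 × 10⁻³ = 522.5 kN.

φR_n ≈ 522 kN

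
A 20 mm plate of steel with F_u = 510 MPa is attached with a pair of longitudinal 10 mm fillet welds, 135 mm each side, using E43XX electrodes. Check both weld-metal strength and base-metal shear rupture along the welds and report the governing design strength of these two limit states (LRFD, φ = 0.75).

φR_n ≈ 369 kN (weld metal governs)

E43XX → F_EXX = 430 MPa.
t_e = 0.707 × 10 = 7.07 mm; L = 270 mm.
Weld metal: φR_n = 0.75 × 0.6 × 430 × 7.07 × 270 × 10⁻³ = 369.4 kN.
Base metal (shear rupture): φR_n = 0.75 × 0.6 × 510 × 20 × 270 × 10⁻³ = 1239 kN.
Governing: weld metal.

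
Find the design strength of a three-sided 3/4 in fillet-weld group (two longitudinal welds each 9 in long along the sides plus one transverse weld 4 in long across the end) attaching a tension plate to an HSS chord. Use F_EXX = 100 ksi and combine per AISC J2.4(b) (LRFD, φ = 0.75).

φR_n ≈ 525 kips

t_e = 0.707 × 0.75 = 0.5302 in.
R_nwl = 0.6 × 100 × 0.5302 × 18 = 572.7 kips (longitudinal, 2 welds).
R_nwt = 0.6 × 100 × 0.5302 × 4 = 127.3 kips (transverse, base value).
(i) R_nwl + R_nwt = 699.9 kips; (ii) 0.85 R_nwl + 1.5 R_nwt = 677.7 kips.
R_n = max = 699.9 kips [governs: (i)]; φR_n = 524.9 kips.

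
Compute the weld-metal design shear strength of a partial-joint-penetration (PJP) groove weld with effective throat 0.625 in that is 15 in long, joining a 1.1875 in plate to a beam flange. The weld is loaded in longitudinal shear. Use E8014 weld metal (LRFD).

E80XX → F_EXX = 80 ksi.
Effective throat (given) t_e = 0.625 in.
A_we = 0.625 × 15 = 9.375 in².
F_nw = 0.6 F_EXX = 48 ksi.
φR_n = 0.75 × 48 × 9.375 = 337.5 kip.

φR_n ≈ 338 kip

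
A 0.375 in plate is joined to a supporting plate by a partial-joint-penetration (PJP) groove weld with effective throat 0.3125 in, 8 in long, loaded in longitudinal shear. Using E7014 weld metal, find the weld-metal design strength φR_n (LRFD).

E70XX → F_EXX = 70 ksi.
Effective throat (given) t_e = 0.3125 in.
A_we = 0.3125 × 8 = 2.5 in².
F_nw = 0.6 F_EXX = 42 ksi.
φR_n = 0.75 × 42 × 2.5 = 78.75 kip.

φR_n ≈ 78.8 kip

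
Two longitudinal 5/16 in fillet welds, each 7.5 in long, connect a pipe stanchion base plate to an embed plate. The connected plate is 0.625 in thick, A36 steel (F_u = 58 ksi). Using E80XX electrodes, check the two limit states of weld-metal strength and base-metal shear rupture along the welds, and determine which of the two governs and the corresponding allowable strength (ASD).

E80XX → F_EXX = 80 ksi.
t_e = 0.707 × 0.3125 = 0.2209 in; L = 15 in.
Weld metal: R_n/Ω = (1/2.0) × 0.6 × 80 × 0.2209 × 15 = 79.54 kip.
Base metal (shear rupture): R_n/Ω = (1/2.0) × 0.6 × 58 × 0.625 × 15 = 163.1 kip.
Governing: weld metal.

R_n/Ω ≈ 79.5 kip (weld metal governs)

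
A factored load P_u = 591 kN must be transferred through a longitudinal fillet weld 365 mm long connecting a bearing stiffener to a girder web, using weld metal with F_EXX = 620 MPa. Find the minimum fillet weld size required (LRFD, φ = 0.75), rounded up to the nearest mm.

Total weld length L = 365 mm.
Required throat t_e = P_u / (φ × 0.6 F_EXX × L) = 591 / (0.75 × 0.6 × 620 × 365 × 10⁻³) = 5.804 mm.
Required leg w = t_e / 0.707 = 8.209 mm → use 9 mm.

w = 9 mm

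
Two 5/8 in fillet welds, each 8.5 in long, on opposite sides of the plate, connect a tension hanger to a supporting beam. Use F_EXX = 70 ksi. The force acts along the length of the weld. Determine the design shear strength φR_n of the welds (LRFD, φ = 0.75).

Effective throat t_e = 0.707 × 0.625 = 0.4419 in.
Total length L = 17 in; A_we = 0.4419 × 17 = 7.512 in².
F_nw = 0.6 F_EXX = 0.6 × 70 = 42 ksi.
φR_n = 0.75 × 42 × 7.512 = 236.6 kip.

φR_n ≈ 237 kip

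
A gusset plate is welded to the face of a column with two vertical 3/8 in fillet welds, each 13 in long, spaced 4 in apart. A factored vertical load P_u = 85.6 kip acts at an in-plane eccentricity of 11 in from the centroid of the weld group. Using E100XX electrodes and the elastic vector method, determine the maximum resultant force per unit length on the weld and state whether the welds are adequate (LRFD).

E100XX → F_EXX = 100 ksi.
Total weld length L_w = 26 in. Treat welds as unit-width lines.
Polar moment about centroid: J = 2[d³/12 + d(b/2)²] = 2[13³/12 + 13×2²] = 470.2 in³.
Direct shear f_v = P/L_w = 85.6 / 26 = 3.292 kip/in (vertical).
Torsion M = P·e = 85.6 × 11 = 941.6 kip·in.
Critical point at (x, y) = (2, 6.5) from centroid. f_tx = M·y/J = 13.02 kip/in; f_ty = M·x/J = 4.005 kip/in.
Resultant f_max = √[f_tx² + (f_v + f_ty)²] = √[13.02² + (3.292 + 4.005)²] = 14.92 kip/in.
Capacity per unit length: φr_n = 0.75 × 0.6 × 100 × (0.707 × 0.375) = 11.93 kip/in.
14.92 > 11.93 → NOT adequate.

f_max ≈ 14.9 kip/in; NOT adequate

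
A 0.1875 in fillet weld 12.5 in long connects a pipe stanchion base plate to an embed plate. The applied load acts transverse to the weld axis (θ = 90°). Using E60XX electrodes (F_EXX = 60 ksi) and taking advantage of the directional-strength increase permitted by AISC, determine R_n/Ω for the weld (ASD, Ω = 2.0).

t_e = 0.707 × 0.1875 = 0.1326 in; A_we = 0.1326 × 12.5 = 1.657 in².
Directional factor: 1.0 + 0.5 sin^1.5(90°) = 1.5.
F_nw = 0.6 × 60 × 1.5 = 54 ksi.
R_n/Ω = (54 × 1.657) / 2.0 = 44.74 kip.

R_n/Ω ≈ 44.7 kip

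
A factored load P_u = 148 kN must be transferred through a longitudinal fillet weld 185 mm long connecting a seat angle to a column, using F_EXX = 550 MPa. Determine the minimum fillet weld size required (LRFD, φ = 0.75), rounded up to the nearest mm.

w = 5 mm

Total weld length L = 185 mm.
Required throat t_e = P_u / (φ × 0.6 F_EXX × L) = 148 / (0.75 × 0.6 × 550 × 185 × 10⁻³) = 3.232 mm.
Required leg w = t_e / 0.707 = 4.572 mm → use 5 mm.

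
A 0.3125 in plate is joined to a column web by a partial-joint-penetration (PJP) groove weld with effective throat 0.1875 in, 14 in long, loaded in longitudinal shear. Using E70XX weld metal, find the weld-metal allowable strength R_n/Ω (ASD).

E70XX → F_EXX = 70 ksi.
Effective throat (given) t_e = 0.1875 in.
A_we = 0.1875 × 14 = 2.625 in².
F_nw = 0.6 F_EXX = 42 ksi.
R_n/Ω = (42 × 2.625) / 2.0 = 55.12 kips.

R_n/Ω ≈ 55.1 kips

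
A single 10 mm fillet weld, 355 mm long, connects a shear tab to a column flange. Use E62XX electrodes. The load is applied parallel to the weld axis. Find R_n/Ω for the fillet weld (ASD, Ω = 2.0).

R_n/Ω ≈ 467 kN

E62XX → F_EXX = 620 MPa.
Effective throat t_e = 0.707 × 10 = 7.07 mm.
Total length L = 355 mm; A_we = 7.07 × 355 = 2510 mm².
F_nw = 0.6 F_EXX = 0.6 × 620 = 372 MPa.
R_n = 372 × 2510 × 10⁻³ = 933.7 kN; R_n/Ω = 933.7/2.0 = 466.8 kN.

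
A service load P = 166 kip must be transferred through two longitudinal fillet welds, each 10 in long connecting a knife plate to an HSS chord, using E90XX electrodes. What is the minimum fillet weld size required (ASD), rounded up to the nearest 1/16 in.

E90XX → F_EXX = 90 ksi.
Total weld length L = 20 in.
Required throat t_e = P × Ω / (0.6 F_EXX × L) = 166 × 2.0 / (0.6 × 90 × 20) = 0.3074 in.
Required leg w = t_e / 0.707 = 0.4348 in → use 7/16 in.

w = 7/16 in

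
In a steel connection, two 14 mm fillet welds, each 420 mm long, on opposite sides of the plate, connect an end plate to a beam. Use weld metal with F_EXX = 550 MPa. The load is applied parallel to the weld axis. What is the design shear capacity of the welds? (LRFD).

φR_n ≈ 2060 kN

Effective throat t_e = 0.707 × 14 = 9.898 mm.
Total length L = 840 mm; A_we = 9.898 × 840 = 8314 mm².
F_nw = 0.6 F_EXX = 0.6 × 550 = 330 MPa.
φR_n = 0.75 × 330 × 8314 × 10⁻³ = 2058 kN.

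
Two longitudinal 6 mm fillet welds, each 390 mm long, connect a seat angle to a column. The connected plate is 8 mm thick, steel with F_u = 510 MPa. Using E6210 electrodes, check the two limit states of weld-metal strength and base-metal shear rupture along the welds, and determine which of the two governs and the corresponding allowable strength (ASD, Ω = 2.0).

E62XX → F_EXX = 620 MPa.
t_e = 0.707 × 6 = 4.242 mm; L = 780 mm.
Weld metal: R_n/Ω = (1/2.0) × 0.6 × 620 × 4.242 × 780 × 10⁻³ = 615.4 kN.
Base metal (shear rupture): R_n/Ω = (1/2.0) × 0.6 × 510 × 8 × 780 × 10⁻³ = 954.7 kN.
Governing: weld metal.

R_n/Ω ≈ 615 kN (weld metal governs)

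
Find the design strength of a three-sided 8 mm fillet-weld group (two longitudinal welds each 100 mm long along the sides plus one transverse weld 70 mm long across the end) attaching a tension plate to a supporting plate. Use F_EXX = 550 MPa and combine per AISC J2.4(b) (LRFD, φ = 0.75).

t_e = 0.707 × 8 = 5.656 mm.
R_nwl = 0.6 × 550 × 5.656 × 200 × 10⁻³ = 373.3 kN (longitudinal, 2 welds).
R_nwt = 0.6 × 550 × 5.656 × 70 × 10⁻³ = 130.7 kN (transverse, base value).
(i) R_nwl + R_nwt = 503.9 kN; (ii) 0.85 R_nwl + 1.5 R_nwt = 513.3 kN.
R_n = max = 513.3 kN [governs: (ii)]; φR_n = 385 kN.

φR_n ≈ 385 kN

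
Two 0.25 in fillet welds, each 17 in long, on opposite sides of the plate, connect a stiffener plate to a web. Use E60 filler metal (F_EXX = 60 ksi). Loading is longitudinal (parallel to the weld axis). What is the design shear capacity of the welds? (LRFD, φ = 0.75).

Effective throat t_e = 0.707 × 0.25 = 0.1767 in.
Total length L = 34 in; A_we = 0.1767 × 34 = 6.01 in².
F_nw = 0.6 F_EXX = 0.6 × 60 = 36 ksi.
φR_n = 0.75 × 36 × 6.01 = 162.3 kip.

φR_n ≈ 162 kip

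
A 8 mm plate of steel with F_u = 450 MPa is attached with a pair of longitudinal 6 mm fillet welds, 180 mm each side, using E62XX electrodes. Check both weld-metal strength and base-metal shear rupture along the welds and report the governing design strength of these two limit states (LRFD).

φR_n ≈ 426 kN (weld metal governs)

E62XX → F_EXX = 620 MPa.
t_e = 0.707 × 6 = 4.242 mm; L = 360 mm.
Weld metal: φR_n = 0.75 × 0.6 × 620 × 4.242 × 360 × 10⁻³ = 426.1 kN.
Base metal (shear rupture): φR_n = 0.75 × 0.6 × 450 × 8 × 360 × 10⁻³ = 583.2 kN.
Governing: weld metal.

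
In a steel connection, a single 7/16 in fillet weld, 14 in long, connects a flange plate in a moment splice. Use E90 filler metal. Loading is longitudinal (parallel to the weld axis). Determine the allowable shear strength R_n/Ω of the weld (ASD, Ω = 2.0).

E90XX → F_EXX = 90 ksi.
Effective throat t_e = 0.707 × 0.4375 = 0.3093 in.
Total length L = 14 in; A_we = 0.3093 × 14 = 4.33 in².
F_nw = 0.6 F_EXX = 0.6 × 90 = 54 ksi.
R_n = 54 × 4.33 = 233.8 kips; R_n/Ω = 233.8/2.0 = 116.9 kips.

R_n/Ω ≈ 117 kips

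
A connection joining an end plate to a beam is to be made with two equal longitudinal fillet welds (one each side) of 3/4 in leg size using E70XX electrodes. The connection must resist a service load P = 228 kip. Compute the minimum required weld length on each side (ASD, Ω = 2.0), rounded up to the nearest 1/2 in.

L = 10.5 in on each side

E70XX → F_EXX = 70 ksi.
Throat t_e = 0.707 × 0.75 = 0.5302 in.
r_n/Ω = (0.6 × 70 × 0.5302) / 2.0 = 11.14 kip/in.
L_req = P / (r_n/Ω) = 228 / 11.14 = 20.48 in total.
Per side: 20.48 / 2 = 10.24 in.
Round up → use L = 10.5 in on each side.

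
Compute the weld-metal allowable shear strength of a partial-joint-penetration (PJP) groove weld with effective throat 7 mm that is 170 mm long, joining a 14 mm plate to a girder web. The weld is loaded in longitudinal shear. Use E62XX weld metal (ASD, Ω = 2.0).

R_n/Ω ≈ 221 kN

E62XX → F_EXX = 620 MPa.
Effective throat (given) t_e = 7 mm.
A_we = 7 × 170 = 1190 mm².
F_nw = 0.6 F_EXX = 372 MPa.
R_n/Ω = (372 × 1190) / 2.0 × 10⁻³ = 221.3 kN.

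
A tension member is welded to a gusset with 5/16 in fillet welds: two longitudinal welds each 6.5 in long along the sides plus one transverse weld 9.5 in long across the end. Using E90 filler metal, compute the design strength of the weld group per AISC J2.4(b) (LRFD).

φR_n ≈ 226 kips

E90XX → F_EXX = 90 ksi.
t_e = 0.707 × 0.3125 = 0.2209 in.
R_nwl = 0.6 × 90 × 0.2209 × 13 = 155.1 kips (longitudinal, 2 welds).
R_nwt = 0.6 × 90 × 0.2209 × 9.5 = 113.3 kips (transverse, base value).
(i) R_nwl + R_nwt = 268.4 kips; (ii) 0.85 R_nwl + 1.5 R_nwt = 301.8 kips.
R_n = max = 301.8 kips [governs: (ii)]; φR_n = 226.4 kips.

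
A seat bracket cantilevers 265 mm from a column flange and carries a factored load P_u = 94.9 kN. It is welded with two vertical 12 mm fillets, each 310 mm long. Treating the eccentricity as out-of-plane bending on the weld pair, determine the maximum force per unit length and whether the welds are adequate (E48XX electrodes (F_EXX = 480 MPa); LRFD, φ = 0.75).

f_max ≈ 800 N/mm; adequate

L_w = 2 × 310 = 620 mm; section modulus (unit throat) S = 2 × L²/6 = 32030 mm².
Direct shear f_v = P/L_w = 94.9×10³/620 = 153.1 N/mm.
Moment M = P × e = 94.9×10³ × 265 = 25148000 N·mm; bending f_b = M/S = 785.1 N/mm.
f_max = √(f_v² + f_b²) = √(153.1² + 785.1²) = 799.9 N/mm.
φr_n = 0.75 × 0.6 × 480 × (0.707 × 12) = 1833 N/mm → adequate.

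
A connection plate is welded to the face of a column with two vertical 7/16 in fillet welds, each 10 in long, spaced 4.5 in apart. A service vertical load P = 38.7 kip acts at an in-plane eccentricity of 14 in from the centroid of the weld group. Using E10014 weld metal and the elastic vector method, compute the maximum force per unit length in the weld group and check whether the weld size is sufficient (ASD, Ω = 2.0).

E100XX → F_EXX = 100 ksi.
Total weld length L_w = 20 in. Treat welds as unit-width lines.
Polar moment about centroid: J = 2[d³/12 + d(b/2)²] = 2[10³/12 + 10×2.25²] = 267.9 in³.
Direct shear f_v = P/L_w = 38.7 / 20 = 1.935 kip/in (vertical).
Torsion M = P·e = 38.7 × 14 = 541.8 kip·in.
Critical point at (x, y) = (2.25, 5) from centroid. f_tx = M·y/J = 10.11 kip/in; f_ty = M·x/J = 4.55 kip/in.
Resultant f_max = √[f_tx² + (f_v + f_ty)²] = √[10.11² + (1.935 + 4.55)²] = 12.01 kip/in.
Capacity per unit length: r_n/Ω = (1/2.0) × 0.6 × 100 × (0.707 × 0.4375) = 9.279 kip/in.
12.01 > 9.279 → NOT adequate.

f_max ≈ 12 kip/in; NOT adequate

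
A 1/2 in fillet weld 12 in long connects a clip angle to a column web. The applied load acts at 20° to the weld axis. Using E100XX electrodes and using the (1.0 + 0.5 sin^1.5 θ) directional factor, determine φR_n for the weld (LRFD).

φR_n ≈ 210 kip

E100XX → F_EXX = 100 ksi.
t_e = 0.707 × 0.5 = 0.3535 in; A_we = 0.3535 × 12 = 4.242 in².
Directional factor: 1.0 + 0.5 sin^1.5(20°) = 1.1.
F_nw = 0.6 × 100 × 1.1 = 66 ksi.
φR_n = 0.75 × 66 × 4.242 = 210 kip.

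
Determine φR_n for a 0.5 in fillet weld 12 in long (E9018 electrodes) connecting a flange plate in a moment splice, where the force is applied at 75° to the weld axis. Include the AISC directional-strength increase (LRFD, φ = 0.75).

φR_n ≈ 253 kip

E90XX → F_EXX = 90 ksi.
t_e = 0.707 × 0.5 = 0.3535 in; A_we = 0.3535 × 12 = 4.242 in².
Directional factor: 1.0 + 0.5 sin^1.5(75°) = 1.475.
F_nw = 0.6 × 90 × 1.475 = 79.63 ksi.
φR_n = 0.75 × 79.63 × 4.242 = 253.3 kip.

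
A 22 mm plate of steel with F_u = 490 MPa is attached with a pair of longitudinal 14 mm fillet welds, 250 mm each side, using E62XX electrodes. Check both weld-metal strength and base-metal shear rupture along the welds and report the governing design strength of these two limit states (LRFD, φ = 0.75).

E62XX → F_EXX = 620 MPa.
t_e = 0.707 × 14 = 9.898 mm; L = 500 mm.
Weld metal: φR_n = 0.75 × 0.6 × 620 × 9.898 × 500 × 10⁻³ = 1381 kN.
Base metal (shear rupture): φR_n = 0.75 × 0.6 × 490 × 22 × 500 × 10⁻³ = 2426 kN.
Governing: weld metal.

φR_n ≈ 1380 kN (weld metal governs)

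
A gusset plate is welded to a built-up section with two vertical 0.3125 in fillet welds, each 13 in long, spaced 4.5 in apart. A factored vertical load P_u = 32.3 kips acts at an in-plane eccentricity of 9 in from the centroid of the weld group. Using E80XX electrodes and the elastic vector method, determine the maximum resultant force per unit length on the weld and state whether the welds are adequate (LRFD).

f_max ≈ 4.58 kip/in; adequate

E80XX → F_EXX = 80 ksi.
Total weld length L_w = 26 in. Treat welds as unit-width lines.
Polar moment about centroid: J = 2[d³/12 + d(b/2)²] = 2[13³/12 + 13×2.25²] = 497.8 in³.
Direct shear f_v = P/L_w = 32.3 / 26 = 1.242 kip/in (vertical).
Torsion M = P·e = 32.3 × 9 = 290.7 kip·in.
Critical point at (x, y) = (2.25, 6.5) from centroid. f_tx = M·y/J = 3.796 kip/in; f_ty = M·x/J = 1.314 kip/in.
Resultant f_max = √[f_tx² + (f_v + f_ty)²] = √[3.796² + (1.242 + 1.314)²] = 4.576 kip/in.
Capacity per unit length: φr_n = 0.75 × 0.6 × 80 × (0.707 × 0.3125) = 7.954 kip/in.
4.576 ≤ 7.954 → adequate.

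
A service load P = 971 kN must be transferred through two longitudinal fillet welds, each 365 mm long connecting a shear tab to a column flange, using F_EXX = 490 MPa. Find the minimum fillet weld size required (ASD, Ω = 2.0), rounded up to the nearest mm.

w = 13 mm

Total weld length L = 730 mm.
Required throat t_e = P × Ω / (0.6 F_EXX × L) = 971 × 2.0 / (0.6 × 490 × 730 × 10⁻³) = 9.049 mm.
Required leg w = t_e / 0.707 = 12.8 mm → use 13 mm.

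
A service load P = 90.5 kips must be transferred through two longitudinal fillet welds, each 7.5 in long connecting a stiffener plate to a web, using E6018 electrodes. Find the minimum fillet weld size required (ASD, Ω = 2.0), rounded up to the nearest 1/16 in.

E60XX → F_EXX = 60 ksi.
Total weld length L = 15 in.
Required throat t_e = P × Ω / (0.6 F_EXX × L) = 90.5 × 2.0 / (0.6 × 60 × 15) = 0.3352 in.
Required leg w = t_e / 0.707 = 0.4741 in → use 1/2 in.

w = 1/2 in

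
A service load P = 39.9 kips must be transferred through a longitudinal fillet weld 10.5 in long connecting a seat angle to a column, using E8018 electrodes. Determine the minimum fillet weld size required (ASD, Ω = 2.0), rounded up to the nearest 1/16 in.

w = 1/4 in

E80XX → F_EXX = 80 ksi.
Total weld length L = 10.5 in.
Required throat t_e = P × Ω / (0.6 F_EXX × L) = 39.9 × 2.0 / (0.6 × 80 × 10.5) = 0.1583 in.
Required leg w = t_e / 0.707 = 0.224 in → use 1/4 in.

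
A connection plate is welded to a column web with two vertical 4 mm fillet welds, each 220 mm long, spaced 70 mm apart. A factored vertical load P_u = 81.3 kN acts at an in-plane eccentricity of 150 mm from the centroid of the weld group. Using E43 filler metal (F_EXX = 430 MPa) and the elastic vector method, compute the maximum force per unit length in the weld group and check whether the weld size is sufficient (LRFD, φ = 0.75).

Total weld length L_w = 440 mm. Treat welds as unit-width lines.
Polar moment about centroid: J = 2[d³/12 + d(b/2)²] = 2[220³/12 + 220×35²] = 2314000 mm³.
Direct shear f_v = P/L_w = 81.3×10³ / 440 = 184.8 N/mm (vertical).
Torsion M = P·e = 81.3×10³ × 150 = 12195000 N·mm.
Critical point at (x, y) = (35, 110) from centroid. f_tx = M·y/J = 579.8 N/mm; f_ty = M·x/J = 184.5 N/mm.
Resultant f_max = √[f_tx² + (f_v + f_ty)²] = √[579.8² + (184.8 + 184.5)²] = 687.4 N/mm.
Capacity per unit length: φr_n = 0.75 × 0.6 × 430 × (0.707 × 4) = 547.2 N/mm.
687.4 > 547.2 → NOT adequate.

f_max ≈ 687 N/mm; NOT adequate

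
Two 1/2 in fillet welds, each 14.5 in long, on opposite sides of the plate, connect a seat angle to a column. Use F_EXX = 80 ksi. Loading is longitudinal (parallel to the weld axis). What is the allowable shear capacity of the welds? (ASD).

R_n/Ω ≈ 246 kips

Effective throat t_e = 0.707 × 0.5 = 0.3535 in.
Total length L = 29 in; A_we = 0.3535 × 29 = 10.25 in².
F_nw = 0.6 F_EXX = 0.6 × 80 = 48 ksi.
R_n = 48 × 10.25 = 492.1 kips; R_n/Ω = 492.1/2.0 = 246 kips.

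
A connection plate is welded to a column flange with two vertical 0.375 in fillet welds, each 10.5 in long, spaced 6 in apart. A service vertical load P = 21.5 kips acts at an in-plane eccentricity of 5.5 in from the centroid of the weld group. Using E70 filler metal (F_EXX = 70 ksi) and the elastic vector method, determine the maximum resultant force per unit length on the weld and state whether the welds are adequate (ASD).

Total weld length L_w = 21 in. Treat welds as unit-width lines.
Polar moment about centroid: J = 2[d³/12 + d(b/2)²] = 2[10.5³/12 + 10.5×3²] = 381.9 in³.
Direct shear f_v = P/L_w = 21.5 / 21 = 1.024 kip/in (vertical).
Torsion M = P·e = 21.5 × 5.5 = 118.25 kip·in.
Critical point at (x, y) = (3, 5.25) from centroid. f_tx = M·y/J = 1.625 kip/in; f_ty = M·x/J = 0.9288 kip/in.
Resultant f_max = √[f_tx² + (f_v + f_ty)²] = √[1.625² + (1.024 + 0.9288)²] = 2.541 kip/in.
Capacity per unit length: r_n/Ω = (1/2.0) × 0.6 × 70 × (0.707 × 0.375) = 5.568 kip/in.
2.541 ≤ 5.568 → adequate.

f_max ≈ 2.54 kip/in; adequate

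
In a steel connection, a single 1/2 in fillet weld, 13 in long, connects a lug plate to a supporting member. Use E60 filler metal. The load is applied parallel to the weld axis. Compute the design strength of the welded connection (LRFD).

φR_n ≈ 124 kips

E60XX → F_EXX = 60 ksi.
Effective throat t_e = 0.707 × 0.5 = 0.3535 in.
Total length L = 13 in; A_we = 0.3535 × 13 = 4.595 in².
F_nw = 0.6 F_EXX = 0.6 × 60 = 36 ksi.
φR_n = 0.75 × 36 × 4.595 = 124.1 kips.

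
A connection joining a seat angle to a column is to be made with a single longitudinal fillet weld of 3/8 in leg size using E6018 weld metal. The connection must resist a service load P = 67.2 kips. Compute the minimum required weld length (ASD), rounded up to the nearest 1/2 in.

E60XX → F_EXX = 60 ksi.
Throat t_e = 0.707 × 0.375 = 0.2651 in.
r_n/Ω = (0.6 × 60 × 0.2651) / 2.0 = 4.772 kip/in.
L_req = P / (r_n/Ω) = 67.2 / 4.772 = 14.08 in total.
Round up → use L = 14.5 in.

L = 14.5 in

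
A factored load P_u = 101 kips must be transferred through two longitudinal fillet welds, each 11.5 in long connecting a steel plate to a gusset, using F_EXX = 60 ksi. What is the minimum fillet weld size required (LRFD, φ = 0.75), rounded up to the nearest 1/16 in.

w = 1/4 in

Total weld length L = 23 in.
Required throat t_e = P_u / (φ × 0.6 F_EXX × L) = 101 / (0.75 × 0.6 × 60 × 23) = 0.1626 in.
Required leg w = t_e / 0.707 = 0.23 in → use 1/4 in.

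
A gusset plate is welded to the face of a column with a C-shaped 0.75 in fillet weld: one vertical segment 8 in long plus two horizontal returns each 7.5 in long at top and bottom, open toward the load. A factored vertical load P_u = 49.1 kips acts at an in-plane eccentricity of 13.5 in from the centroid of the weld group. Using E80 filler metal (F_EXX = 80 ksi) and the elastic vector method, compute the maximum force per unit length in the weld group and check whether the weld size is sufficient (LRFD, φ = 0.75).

f_max ≈ 11.8 kip/in; adequate

Total weld length L_w = 23 in. Treat welds as unit-width lines.
Centroid: x̄ = 2×7.5×3.75 / 23 = 2.446 in from the vertical weld.
Polar moment about centroid: J = I_x + I_y = [8³/12 + 2×7.5×4²] + [8×2.446² + 2(7.5³/12 + 7.5×1.304²)] = 426.3 in³.
Direct shear f_v = P/L_w = 49.1 / 23 = 2.135 kip/in (vertical).
Torsion M = P·e = 49.1 × 13.5 = 662.85 kip·in.
Critical point at (x, y) = (5.054, 4) from centroid. f_tx = M·y/J = 6.219 kip/in; f_ty = M·x/J = 7.858 kip/in.
Resultant f_max = √[f_tx² + (f_v + f_ty)²] = √[6.219² + (2.135 + 7.858)²] = 11.77 kip/in.
Capacity per unit length: φr_n = 0.75 × 0.6 × 80 × (0.707 × 0.75) = 19.09 kip/in.
11.77 ≤ 19.09 → adequate.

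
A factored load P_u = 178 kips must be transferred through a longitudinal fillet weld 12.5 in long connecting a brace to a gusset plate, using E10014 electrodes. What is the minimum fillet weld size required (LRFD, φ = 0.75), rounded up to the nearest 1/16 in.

w = 1/2 in

E100XX → F_EXX = 100 ksi.
Total weld length L = 12.5 in.
Required throat t_e = P_u / (φ × 0.6 F_EXX × L) = 178 / (0.75 × 0.6 × 100 × 12.5) = 0.3164 in.
Required leg w = t_e / 0.707 = 0.4476 in → use 1/2 in.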